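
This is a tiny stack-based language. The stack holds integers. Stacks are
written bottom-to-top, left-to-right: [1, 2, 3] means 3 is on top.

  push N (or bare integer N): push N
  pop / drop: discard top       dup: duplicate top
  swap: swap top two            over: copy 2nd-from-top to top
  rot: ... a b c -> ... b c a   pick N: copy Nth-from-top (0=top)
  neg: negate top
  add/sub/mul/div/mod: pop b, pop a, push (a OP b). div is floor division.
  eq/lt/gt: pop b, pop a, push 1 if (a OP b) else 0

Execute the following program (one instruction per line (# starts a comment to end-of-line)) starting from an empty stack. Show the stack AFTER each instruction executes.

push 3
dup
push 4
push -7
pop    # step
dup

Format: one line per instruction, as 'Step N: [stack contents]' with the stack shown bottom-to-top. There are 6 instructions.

Step 1: [3]
Step 2: [3, 3]
Step 3: [3, 3, 4]
Step 4: [3, 3, 4, -7]
Step 5: [3, 3, 4]
Step 6: [3, 3, 4, 4]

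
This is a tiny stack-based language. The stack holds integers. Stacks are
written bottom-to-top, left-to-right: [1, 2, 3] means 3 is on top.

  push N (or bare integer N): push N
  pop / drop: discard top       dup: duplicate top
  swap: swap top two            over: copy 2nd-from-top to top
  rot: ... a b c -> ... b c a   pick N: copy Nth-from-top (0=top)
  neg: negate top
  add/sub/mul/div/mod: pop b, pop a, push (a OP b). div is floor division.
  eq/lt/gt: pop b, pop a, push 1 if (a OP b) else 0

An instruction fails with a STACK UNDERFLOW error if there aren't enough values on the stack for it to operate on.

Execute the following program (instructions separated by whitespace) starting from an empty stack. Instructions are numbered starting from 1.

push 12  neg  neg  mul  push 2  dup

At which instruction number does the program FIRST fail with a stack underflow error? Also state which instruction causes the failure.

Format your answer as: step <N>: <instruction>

Answer: step 4: mul

Derivation:
Step 1 ('push 12'): stack = [12], depth = 1
Step 2 ('neg'): stack = [-12], depth = 1
Step 3 ('neg'): stack = [12], depth = 1
Step 4 ('mul'): needs 2 value(s) but depth is 1 — STACK UNDERFLOW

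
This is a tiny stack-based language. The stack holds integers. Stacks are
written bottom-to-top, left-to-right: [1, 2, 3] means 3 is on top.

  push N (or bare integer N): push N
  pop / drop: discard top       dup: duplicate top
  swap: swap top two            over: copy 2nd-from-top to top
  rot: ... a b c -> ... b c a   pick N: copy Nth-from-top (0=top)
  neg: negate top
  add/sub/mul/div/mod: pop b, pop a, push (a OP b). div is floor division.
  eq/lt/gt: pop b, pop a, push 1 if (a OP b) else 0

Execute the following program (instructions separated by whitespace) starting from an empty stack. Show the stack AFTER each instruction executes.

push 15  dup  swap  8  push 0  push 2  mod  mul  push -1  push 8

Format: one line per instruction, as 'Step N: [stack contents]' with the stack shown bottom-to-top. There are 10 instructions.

Step 1: [15]
Step 2: [15, 15]
Step 3: [15, 15]
Step 4: [15, 15, 8]
Step 5: [15, 15, 8, 0]
Step 6: [15, 15, 8, 0, 2]
Step 7: [15, 15, 8, 0]
Step 8: [15, 15, 0]
Step 9: [15, 15, 0, -1]
Step 10: [15, 15, 0, -1, 8]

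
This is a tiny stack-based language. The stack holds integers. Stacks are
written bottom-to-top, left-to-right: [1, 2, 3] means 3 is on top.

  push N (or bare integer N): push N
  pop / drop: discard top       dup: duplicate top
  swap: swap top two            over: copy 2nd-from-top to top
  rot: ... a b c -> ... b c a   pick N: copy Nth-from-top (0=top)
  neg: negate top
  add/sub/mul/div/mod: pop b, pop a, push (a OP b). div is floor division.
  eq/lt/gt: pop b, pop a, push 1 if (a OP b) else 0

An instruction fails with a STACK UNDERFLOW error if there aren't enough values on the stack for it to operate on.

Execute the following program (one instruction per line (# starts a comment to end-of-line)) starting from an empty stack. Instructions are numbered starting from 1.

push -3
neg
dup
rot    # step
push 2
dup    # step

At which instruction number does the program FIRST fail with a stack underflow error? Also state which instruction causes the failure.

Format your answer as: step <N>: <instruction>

Step 1 ('push -3'): stack = [-3], depth = 1
Step 2 ('neg'): stack = [3], depth = 1
Step 3 ('dup'): stack = [3, 3], depth = 2
Step 4 ('rot'): needs 3 value(s) but depth is 2 — STACK UNDERFLOW

Answer: step 4: rot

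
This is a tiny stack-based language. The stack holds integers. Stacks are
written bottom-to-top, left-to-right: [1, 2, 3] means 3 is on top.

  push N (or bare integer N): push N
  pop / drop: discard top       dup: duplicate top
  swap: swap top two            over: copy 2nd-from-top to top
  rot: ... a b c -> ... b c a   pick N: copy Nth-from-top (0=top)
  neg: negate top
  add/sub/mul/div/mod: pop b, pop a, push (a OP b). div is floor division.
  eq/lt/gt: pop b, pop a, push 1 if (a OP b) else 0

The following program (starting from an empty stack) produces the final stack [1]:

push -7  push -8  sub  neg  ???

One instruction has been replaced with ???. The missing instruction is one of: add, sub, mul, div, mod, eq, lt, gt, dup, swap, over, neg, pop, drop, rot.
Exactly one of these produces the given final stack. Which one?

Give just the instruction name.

Answer: neg

Derivation:
Stack before ???: [-1]
Stack after ???:  [1]
The instruction that transforms [-1] -> [1] is: neg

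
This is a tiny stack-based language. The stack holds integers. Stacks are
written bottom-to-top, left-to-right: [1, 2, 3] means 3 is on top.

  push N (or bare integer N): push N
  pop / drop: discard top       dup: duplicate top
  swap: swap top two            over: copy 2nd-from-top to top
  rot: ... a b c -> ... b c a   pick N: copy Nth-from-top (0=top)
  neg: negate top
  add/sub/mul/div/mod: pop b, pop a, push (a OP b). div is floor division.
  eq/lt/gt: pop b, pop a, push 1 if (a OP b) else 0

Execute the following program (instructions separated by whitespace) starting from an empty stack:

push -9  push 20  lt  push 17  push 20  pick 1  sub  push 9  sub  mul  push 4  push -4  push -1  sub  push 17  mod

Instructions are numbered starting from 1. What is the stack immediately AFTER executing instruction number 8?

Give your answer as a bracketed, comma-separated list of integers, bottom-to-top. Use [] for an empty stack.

Answer: [1, 17, 3, 9]

Derivation:
Step 1 ('push -9'): [-9]
Step 2 ('push 20'): [-9, 20]
Step 3 ('lt'): [1]
Step 4 ('push 17'): [1, 17]
Step 5 ('push 20'): [1, 17, 20]
Step 6 ('pick 1'): [1, 17, 20, 17]
Step 7 ('sub'): [1, 17, 3]
Step 8 ('push 9'): [1, 17, 3, 9]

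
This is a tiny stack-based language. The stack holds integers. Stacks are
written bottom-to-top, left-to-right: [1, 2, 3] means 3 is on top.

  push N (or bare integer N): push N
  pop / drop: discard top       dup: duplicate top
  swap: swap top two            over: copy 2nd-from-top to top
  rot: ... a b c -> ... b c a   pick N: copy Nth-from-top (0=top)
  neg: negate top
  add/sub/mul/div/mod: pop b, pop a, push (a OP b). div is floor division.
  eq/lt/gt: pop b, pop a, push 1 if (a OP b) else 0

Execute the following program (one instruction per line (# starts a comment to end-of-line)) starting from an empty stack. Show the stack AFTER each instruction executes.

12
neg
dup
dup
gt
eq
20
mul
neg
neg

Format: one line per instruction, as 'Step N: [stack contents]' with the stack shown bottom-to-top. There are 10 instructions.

Step 1: [12]
Step 2: [-12]
Step 3: [-12, -12]
Step 4: [-12, -12, -12]
Step 5: [-12, 0]
Step 6: [0]
Step 7: [0, 20]
Step 8: [0]
Step 9: [0]
Step 10: [0]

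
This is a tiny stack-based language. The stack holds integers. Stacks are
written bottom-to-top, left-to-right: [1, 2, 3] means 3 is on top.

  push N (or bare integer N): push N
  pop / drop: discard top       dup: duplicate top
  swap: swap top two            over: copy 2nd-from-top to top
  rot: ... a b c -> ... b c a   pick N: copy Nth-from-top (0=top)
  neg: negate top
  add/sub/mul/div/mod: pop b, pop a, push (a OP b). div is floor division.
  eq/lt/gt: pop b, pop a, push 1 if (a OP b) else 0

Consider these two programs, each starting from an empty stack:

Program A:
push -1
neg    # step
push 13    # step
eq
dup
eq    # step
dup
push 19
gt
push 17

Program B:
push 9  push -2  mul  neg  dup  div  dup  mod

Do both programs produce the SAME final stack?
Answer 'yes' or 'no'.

Program A trace:
  After 'push -1': [-1]
  After 'neg': [1]
  After 'push 13': [1, 13]
  After 'eq': [0]
  After 'dup': [0, 0]
  After 'eq': [1]
  After 'dup': [1, 1]
  After 'push 19': [1, 1, 19]
  After 'gt': [1, 0]
  After 'push 17': [1, 0, 17]
Program A final stack: [1, 0, 17]

Program B trace:
  After 'push 9': [9]
  After 'push -2': [9, -2]
  After 'mul': [-18]
  After 'neg': [18]
  After 'dup': [18, 18]
  After 'div': [1]
  After 'dup': [1, 1]
  After 'mod': [0]
Program B final stack: [0]
Same: no

Answer: no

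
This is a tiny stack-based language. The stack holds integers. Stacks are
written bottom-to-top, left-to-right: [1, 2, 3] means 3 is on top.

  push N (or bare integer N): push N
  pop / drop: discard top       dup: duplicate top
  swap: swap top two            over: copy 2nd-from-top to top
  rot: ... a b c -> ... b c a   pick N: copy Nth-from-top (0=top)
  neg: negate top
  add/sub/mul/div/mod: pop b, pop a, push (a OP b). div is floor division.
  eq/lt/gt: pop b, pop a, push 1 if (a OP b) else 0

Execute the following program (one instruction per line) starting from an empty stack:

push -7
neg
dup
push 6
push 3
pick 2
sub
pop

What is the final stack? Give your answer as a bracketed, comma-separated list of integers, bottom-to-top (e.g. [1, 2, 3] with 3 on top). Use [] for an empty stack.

After 'push -7': [-7]
After 'neg': [7]
After 'dup': [7, 7]
After 'push 6': [7, 7, 6]
After 'push 3': [7, 7, 6, 3]
After 'pick 2': [7, 7, 6, 3, 7]
After 'sub': [7, 7, 6, -4]
After 'pop': [7, 7, 6]

Answer: [7, 7, 6]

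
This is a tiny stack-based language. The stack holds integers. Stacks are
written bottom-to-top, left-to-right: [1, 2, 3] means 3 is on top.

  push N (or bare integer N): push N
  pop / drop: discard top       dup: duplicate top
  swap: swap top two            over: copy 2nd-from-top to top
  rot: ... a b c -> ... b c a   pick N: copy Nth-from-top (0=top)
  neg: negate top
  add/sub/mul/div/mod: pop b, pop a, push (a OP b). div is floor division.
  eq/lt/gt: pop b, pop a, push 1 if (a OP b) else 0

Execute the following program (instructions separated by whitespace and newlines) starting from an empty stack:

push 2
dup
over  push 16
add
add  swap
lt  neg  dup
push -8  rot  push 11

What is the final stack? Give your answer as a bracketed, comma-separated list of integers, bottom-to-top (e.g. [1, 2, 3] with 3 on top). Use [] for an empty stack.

Answer: [0, -8, 0, 11]

Derivation:
After 'push 2': [2]
After 'dup': [2, 2]
After 'over': [2, 2, 2]
After 'push 16': [2, 2, 2, 16]
After 'add': [2, 2, 18]
After 'add': [2, 20]
After 'swap': [20, 2]
After 'lt': [0]
After 'neg': [0]
After 'dup': [0, 0]
After 'push -8': [0, 0, -8]
After 'rot': [0, -8, 0]
After 'push 11': [0, -8, 0, 11]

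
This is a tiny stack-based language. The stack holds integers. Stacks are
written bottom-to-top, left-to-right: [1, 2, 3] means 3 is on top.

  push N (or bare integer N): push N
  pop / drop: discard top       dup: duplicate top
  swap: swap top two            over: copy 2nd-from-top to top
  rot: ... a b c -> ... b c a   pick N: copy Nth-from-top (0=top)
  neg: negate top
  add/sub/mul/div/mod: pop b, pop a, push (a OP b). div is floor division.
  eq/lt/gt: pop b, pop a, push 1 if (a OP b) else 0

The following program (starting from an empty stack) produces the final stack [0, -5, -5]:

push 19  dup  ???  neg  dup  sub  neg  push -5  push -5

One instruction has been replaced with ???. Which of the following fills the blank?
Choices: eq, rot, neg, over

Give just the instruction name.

Answer: eq

Derivation:
Stack before ???: [19, 19]
Stack after ???:  [1]
Checking each choice:
  eq: MATCH
  rot: stack underflow (need 3, have 2)
  neg: produces [19, 0, -5, -5]
  over: produces [19, 19, 0, -5, -5]


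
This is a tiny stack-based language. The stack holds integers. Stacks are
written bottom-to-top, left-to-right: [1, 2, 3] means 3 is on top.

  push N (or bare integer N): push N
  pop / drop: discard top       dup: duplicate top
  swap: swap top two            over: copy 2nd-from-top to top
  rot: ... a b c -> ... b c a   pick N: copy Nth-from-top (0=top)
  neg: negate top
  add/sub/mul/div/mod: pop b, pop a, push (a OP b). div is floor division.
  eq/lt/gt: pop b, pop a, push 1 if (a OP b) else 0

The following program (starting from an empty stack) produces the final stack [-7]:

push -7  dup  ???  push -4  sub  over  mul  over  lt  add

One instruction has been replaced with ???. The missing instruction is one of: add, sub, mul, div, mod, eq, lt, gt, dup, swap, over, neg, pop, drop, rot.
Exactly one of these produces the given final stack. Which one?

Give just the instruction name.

Answer: swap

Derivation:
Stack before ???: [-7, -7]
Stack after ???:  [-7, -7]
The instruction that transforms [-7, -7] -> [-7, -7] is: swap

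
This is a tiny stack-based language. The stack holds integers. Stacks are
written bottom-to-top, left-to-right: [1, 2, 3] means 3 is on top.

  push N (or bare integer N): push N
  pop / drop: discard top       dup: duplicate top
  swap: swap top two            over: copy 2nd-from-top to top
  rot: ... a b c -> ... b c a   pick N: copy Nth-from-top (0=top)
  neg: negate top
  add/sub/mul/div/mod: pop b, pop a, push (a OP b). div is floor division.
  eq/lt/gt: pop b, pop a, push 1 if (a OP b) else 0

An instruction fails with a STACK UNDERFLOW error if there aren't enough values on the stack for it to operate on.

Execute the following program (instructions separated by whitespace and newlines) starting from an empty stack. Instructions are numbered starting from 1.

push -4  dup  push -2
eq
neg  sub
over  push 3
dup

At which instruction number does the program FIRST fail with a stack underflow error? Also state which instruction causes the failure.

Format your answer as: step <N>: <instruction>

Answer: step 7: over

Derivation:
Step 1 ('push -4'): stack = [-4], depth = 1
Step 2 ('dup'): stack = [-4, -4], depth = 2
Step 3 ('push -2'): stack = [-4, -4, -2], depth = 3
Step 4 ('eq'): stack = [-4, 0], depth = 2
Step 5 ('neg'): stack = [-4, 0], depth = 2
Step 6 ('sub'): stack = [-4], depth = 1
Step 7 ('over'): needs 2 value(s) but depth is 1 — STACK UNDERFLOW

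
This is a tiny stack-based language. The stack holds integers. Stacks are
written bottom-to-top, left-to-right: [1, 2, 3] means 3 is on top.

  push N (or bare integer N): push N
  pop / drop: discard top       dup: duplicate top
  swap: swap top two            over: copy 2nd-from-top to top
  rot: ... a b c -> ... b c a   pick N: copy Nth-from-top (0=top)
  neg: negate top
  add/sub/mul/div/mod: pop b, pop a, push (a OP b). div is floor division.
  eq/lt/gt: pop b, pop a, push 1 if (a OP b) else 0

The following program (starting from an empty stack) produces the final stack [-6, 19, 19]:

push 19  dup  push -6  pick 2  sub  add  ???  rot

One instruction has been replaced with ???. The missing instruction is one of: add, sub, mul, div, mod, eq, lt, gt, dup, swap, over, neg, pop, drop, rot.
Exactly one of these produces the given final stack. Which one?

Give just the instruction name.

Answer: over

Derivation:
Stack before ???: [19, -6]
Stack after ???:  [19, -6, 19]
The instruction that transforms [19, -6] -> [19, -6, 19] is: over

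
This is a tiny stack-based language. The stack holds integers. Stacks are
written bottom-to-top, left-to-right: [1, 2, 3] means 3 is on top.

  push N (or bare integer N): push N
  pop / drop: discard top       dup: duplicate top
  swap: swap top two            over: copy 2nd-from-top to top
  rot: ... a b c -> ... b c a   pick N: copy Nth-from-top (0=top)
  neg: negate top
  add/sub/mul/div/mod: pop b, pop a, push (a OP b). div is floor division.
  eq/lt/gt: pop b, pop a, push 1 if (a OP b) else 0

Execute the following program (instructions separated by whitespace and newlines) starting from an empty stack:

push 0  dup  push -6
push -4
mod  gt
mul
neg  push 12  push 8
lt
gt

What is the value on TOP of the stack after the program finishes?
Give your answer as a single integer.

Answer: 0

Derivation:
After 'push 0': [0]
After 'dup': [0, 0]
After 'push -6': [0, 0, -6]
After 'push -4': [0, 0, -6, -4]
After 'mod': [0, 0, -2]
After 'gt': [0, 1]
After 'mul': [0]
After 'neg': [0]
After 'push 12': [0, 12]
After 'push 8': [0, 12, 8]
After 'lt': [0, 0]
After 'gt': [0]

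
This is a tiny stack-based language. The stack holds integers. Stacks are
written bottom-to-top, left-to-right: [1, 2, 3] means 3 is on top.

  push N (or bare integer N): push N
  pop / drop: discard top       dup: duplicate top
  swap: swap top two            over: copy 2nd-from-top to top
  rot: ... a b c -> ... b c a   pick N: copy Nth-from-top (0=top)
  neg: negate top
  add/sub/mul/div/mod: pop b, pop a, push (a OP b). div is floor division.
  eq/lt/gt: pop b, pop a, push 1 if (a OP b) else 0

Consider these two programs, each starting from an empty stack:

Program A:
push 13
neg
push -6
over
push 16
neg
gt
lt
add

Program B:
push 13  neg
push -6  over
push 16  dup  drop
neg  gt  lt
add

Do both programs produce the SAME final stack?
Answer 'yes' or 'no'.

Answer: yes

Derivation:
Program A trace:
  After 'push 13': [13]
  After 'neg': [-13]
  After 'push -6': [-13, -6]
  After 'over': [-13, -6, -13]
  After 'push 16': [-13, -6, -13, 16]
  After 'neg': [-13, -6, -13, -16]
  After 'gt': [-13, -6, 1]
  After 'lt': [-13, 1]
  After 'add': [-12]
Program A final stack: [-12]

Program B trace:
  After 'push 13': [13]
  After 'neg': [-13]
  After 'push -6': [-13, -6]
  After 'over': [-13, -6, -13]
  After 'push 16': [-13, -6, -13, 16]
  After 'dup': [-13, -6, -13, 16, 16]
  After 'drop': [-13, -6, -13, 16]
  After 'neg': [-13, -6, -13, -16]
  After 'gt': [-13, -6, 1]
  After 'lt': [-13, 1]
  After 'add': [-12]
Program B final stack: [-12]
Same: yes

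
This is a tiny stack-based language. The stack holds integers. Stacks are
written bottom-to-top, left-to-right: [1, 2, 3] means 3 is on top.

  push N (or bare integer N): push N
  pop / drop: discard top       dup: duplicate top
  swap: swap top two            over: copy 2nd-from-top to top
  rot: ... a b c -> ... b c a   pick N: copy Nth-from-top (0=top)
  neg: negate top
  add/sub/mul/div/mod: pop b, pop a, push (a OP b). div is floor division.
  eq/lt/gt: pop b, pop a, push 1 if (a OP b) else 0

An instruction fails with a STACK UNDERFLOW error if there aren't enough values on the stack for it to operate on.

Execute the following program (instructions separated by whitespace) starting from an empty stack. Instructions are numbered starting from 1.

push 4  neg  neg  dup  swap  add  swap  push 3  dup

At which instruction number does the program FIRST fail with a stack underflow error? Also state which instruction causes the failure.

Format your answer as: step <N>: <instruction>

Answer: step 7: swap

Derivation:
Step 1 ('push 4'): stack = [4], depth = 1
Step 2 ('neg'): stack = [-4], depth = 1
Step 3 ('neg'): stack = [4], depth = 1
Step 4 ('dup'): stack = [4, 4], depth = 2
Step 5 ('swap'): stack = [4, 4], depth = 2
Step 6 ('add'): stack = [8], depth = 1
Step 7 ('swap'): needs 2 value(s) but depth is 1 — STACK UNDERFLOW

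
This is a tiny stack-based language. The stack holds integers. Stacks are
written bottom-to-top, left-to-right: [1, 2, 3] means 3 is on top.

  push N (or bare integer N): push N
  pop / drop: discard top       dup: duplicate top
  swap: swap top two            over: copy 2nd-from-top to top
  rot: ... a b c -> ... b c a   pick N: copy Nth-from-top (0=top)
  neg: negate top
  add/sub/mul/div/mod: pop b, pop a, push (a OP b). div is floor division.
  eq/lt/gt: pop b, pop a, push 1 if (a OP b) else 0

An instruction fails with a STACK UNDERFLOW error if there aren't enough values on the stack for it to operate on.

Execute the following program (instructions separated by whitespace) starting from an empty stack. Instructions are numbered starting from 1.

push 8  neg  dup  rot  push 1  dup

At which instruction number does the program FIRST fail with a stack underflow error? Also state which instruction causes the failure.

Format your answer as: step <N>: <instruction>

Answer: step 4: rot

Derivation:
Step 1 ('push 8'): stack = [8], depth = 1
Step 2 ('neg'): stack = [-8], depth = 1
Step 3 ('dup'): stack = [-8, -8], depth = 2
Step 4 ('rot'): needs 3 value(s) but depth is 2 — STACK UNDERFLOW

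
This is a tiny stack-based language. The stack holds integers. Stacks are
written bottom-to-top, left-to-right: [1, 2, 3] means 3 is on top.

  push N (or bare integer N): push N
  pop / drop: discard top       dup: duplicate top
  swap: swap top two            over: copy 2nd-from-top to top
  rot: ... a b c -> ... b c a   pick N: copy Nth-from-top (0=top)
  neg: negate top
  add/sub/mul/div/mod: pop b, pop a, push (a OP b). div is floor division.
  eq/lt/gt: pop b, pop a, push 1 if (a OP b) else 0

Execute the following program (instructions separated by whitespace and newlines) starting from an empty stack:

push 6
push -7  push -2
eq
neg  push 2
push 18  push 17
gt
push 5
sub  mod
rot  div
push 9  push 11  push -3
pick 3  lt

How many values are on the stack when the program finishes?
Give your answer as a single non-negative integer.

After 'push 6': stack = [6] (depth 1)
After 'push -7': stack = [6, -7] (depth 2)
After 'push -2': stack = [6, -7, -2] (depth 3)
After 'eq': stack = [6, 0] (depth 2)
After 'neg': stack = [6, 0] (depth 2)
After 'push 2': stack = [6, 0, 2] (depth 3)
After 'push 18': stack = [6, 0, 2, 18] (depth 4)
After 'push 17': stack = [6, 0, 2, 18, 17] (depth 5)
After 'gt': stack = [6, 0, 2, 1] (depth 4)
After 'push 5': stack = [6, 0, 2, 1, 5] (depth 5)
After 'sub': stack = [6, 0, 2, -4] (depth 4)
After 'mod': stack = [6, 0, -2] (depth 3)
After 'rot': stack = [0, -2, 6] (depth 3)
After 'div': stack = [0, -1] (depth 2)
After 'push 9': stack = [0, -1, 9] (depth 3)
After 'push 11': stack = [0, -1, 9, 11] (depth 4)
After 'push -3': stack = [0, -1, 9, 11, -3] (depth 5)
After 'pick 3': stack = [0, -1, 9, 11, -3, -1] (depth 6)
After 'lt': stack = [0, -1, 9, 11, 1] (depth 5)

Answer: 5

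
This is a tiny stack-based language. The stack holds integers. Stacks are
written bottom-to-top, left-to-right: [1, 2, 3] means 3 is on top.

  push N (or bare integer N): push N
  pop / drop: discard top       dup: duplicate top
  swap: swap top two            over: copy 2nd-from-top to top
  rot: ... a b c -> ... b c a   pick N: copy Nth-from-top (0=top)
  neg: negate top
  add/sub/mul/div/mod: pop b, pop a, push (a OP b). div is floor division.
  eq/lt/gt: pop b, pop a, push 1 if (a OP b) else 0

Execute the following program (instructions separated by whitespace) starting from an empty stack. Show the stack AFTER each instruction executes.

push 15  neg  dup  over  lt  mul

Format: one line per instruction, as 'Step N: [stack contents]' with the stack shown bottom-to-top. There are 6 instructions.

Step 1: [15]
Step 2: [-15]
Step 3: [-15, -15]
Step 4: [-15, -15, -15]
Step 5: [-15, 0]
Step 6: [0]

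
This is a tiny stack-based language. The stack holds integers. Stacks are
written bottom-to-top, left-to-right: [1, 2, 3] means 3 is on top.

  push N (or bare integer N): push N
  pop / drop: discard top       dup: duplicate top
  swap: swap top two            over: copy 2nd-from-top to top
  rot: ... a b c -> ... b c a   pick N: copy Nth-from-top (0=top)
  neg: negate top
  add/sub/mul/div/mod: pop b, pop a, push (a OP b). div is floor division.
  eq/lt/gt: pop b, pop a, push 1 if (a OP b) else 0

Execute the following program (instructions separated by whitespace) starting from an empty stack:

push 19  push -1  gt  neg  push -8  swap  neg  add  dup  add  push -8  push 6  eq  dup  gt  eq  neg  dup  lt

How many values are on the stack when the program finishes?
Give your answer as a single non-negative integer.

Answer: 1

Derivation:
After 'push 19': stack = [19] (depth 1)
After 'push -1': stack = [19, -1] (depth 2)
After 'gt': stack = [1] (depth 1)
After 'neg': stack = [-1] (depth 1)
After 'push -8': stack = [-1, -8] (depth 2)
After 'swap': stack = [-8, -1] (depth 2)
After 'neg': stack = [-8, 1] (depth 2)
After 'add': stack = [-7] (depth 1)
After 'dup': stack = [-7, -7] (depth 2)
After 'add': stack = [-14] (depth 1)
After 'push -8': stack = [-14, -8] (depth 2)
After 'push 6': stack = [-14, -8, 6] (depth 3)
After 'eq': stack = [-14, 0] (depth 2)
After 'dup': stack = [-14, 0, 0] (depth 3)
After 'gt': stack = [-14, 0] (depth 2)
After 'eq': stack = [0] (depth 1)
After 'neg': stack = [0] (depth 1)
After 'dup': stack = [0, 0] (depth 2)
After 'lt': stack = [0] (depth 1)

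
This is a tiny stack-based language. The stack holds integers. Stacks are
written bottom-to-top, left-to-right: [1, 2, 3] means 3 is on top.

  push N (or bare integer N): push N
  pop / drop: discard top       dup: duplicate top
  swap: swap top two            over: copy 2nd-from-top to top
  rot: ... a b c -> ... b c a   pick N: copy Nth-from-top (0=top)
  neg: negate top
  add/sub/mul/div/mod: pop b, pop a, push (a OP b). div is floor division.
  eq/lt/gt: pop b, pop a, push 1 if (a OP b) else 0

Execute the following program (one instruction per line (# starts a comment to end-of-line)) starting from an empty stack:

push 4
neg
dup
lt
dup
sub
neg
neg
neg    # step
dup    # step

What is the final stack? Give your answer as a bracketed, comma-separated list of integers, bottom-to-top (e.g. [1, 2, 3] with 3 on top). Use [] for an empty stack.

After 'push 4': [4]
After 'neg': [-4]
After 'dup': [-4, -4]
After 'lt': [0]
After 'dup': [0, 0]
After 'sub': [0]
After 'neg': [0]
After 'neg': [0]
After 'neg': [0]
After 'dup': [0, 0]

Answer: [0, 0]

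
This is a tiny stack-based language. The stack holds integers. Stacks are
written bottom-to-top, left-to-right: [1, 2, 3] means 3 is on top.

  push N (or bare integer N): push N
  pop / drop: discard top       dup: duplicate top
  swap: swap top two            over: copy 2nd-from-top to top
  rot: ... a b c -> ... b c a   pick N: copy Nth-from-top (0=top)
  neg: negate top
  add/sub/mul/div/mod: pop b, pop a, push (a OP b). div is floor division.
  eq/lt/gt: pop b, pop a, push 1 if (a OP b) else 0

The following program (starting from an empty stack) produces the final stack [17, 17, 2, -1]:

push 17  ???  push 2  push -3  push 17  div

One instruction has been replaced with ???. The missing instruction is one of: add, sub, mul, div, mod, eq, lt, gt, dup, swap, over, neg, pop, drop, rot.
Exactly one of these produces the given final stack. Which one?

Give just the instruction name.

Answer: dup

Derivation:
Stack before ???: [17]
Stack after ???:  [17, 17]
The instruction that transforms [17] -> [17, 17] is: dup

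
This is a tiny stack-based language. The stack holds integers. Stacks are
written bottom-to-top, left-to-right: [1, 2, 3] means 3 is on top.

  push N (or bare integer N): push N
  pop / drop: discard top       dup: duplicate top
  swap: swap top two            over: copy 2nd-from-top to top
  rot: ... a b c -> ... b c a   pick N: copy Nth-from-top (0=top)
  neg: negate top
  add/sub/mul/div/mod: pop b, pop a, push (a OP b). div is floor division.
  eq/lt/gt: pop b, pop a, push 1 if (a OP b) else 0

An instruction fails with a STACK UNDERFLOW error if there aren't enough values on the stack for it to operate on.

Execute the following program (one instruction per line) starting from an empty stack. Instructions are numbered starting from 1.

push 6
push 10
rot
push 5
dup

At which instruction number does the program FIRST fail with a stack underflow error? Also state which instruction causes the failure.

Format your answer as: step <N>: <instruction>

Answer: step 3: rot

Derivation:
Step 1 ('push 6'): stack = [6], depth = 1
Step 2 ('push 10'): stack = [6, 10], depth = 2
Step 3 ('rot'): needs 3 value(s) but depth is 2 — STACK UNDERFLOW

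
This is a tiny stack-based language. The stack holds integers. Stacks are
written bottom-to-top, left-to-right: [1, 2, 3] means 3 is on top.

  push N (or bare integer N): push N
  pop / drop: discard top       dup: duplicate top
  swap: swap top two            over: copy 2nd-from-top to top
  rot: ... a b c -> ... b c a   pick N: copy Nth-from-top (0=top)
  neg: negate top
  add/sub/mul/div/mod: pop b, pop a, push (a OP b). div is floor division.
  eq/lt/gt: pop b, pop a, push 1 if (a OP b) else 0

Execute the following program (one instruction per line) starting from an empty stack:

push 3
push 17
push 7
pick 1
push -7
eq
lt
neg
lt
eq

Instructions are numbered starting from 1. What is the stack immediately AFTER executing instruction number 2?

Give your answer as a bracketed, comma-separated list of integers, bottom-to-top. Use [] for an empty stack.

Step 1 ('push 3'): [3]
Step 2 ('push 17'): [3, 17]

Answer: [3, 17]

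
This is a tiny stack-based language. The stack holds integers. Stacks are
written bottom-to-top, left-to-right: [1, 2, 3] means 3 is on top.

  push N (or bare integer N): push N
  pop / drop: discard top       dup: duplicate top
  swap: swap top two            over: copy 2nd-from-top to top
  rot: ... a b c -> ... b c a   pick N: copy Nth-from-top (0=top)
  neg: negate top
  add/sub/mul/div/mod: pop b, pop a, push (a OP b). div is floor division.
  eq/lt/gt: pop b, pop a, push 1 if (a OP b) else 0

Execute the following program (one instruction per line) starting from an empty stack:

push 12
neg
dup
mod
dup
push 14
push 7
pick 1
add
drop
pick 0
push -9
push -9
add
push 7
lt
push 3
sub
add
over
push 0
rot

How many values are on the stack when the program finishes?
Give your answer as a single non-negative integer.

Answer: 6

Derivation:
After 'push 12': stack = [12] (depth 1)
After 'neg': stack = [-12] (depth 1)
After 'dup': stack = [-12, -12] (depth 2)
After 'mod': stack = [0] (depth 1)
After 'dup': stack = [0, 0] (depth 2)
After 'push 14': stack = [0, 0, 14] (depth 3)
After 'push 7': stack = [0, 0, 14, 7] (depth 4)
After 'pick 1': stack = [0, 0, 14, 7, 14] (depth 5)
After 'add': stack = [0, 0, 14, 21] (depth 4)
After 'drop': stack = [0, 0, 14] (depth 3)
  ...
After 'push -9': stack = [0, 0, 14, 14, -9, -9] (depth 6)
After 'add': stack = [0, 0, 14, 14, -18] (depth 5)
After 'push 7': stack = [0, 0, 14, 14, -18, 7] (depth 6)
After 'lt': stack = [0, 0, 14, 14, 1] (depth 5)
After 'push 3': stack = [0, 0, 14, 14, 1, 3] (depth 6)
After 'sub': stack = [0, 0, 14, 14, -2] (depth 5)
After 'add': stack = [0, 0, 14, 12] (depth 4)
After 'over': stack = [0, 0, 14, 12, 14] (depth 5)
After 'push 0': stack = [0, 0, 14, 12, 14, 0] (depth 6)
After 'rot': stack = [0, 0, 14, 14, 0, 12] (depth 6)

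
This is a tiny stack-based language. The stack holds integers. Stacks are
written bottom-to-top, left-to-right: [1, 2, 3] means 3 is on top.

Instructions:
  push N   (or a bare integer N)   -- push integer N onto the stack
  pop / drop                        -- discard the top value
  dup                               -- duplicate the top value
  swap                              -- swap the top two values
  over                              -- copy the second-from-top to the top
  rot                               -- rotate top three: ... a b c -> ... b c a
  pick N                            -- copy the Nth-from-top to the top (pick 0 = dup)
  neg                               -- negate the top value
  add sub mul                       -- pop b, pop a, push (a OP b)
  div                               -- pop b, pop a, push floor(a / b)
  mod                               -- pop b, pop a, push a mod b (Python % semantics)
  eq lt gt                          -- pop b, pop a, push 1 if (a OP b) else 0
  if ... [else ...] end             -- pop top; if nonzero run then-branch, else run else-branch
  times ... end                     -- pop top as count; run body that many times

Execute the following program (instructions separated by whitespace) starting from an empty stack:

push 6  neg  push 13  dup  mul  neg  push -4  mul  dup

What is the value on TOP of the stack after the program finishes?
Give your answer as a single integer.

After 'push 6': [6]
After 'neg': [-6]
After 'push 13': [-6, 13]
After 'dup': [-6, 13, 13]
After 'mul': [-6, 169]
After 'neg': [-6, -169]
After 'push -4': [-6, -169, -4]
After 'mul': [-6, 676]
After 'dup': [-6, 676, 676]

Answer: 676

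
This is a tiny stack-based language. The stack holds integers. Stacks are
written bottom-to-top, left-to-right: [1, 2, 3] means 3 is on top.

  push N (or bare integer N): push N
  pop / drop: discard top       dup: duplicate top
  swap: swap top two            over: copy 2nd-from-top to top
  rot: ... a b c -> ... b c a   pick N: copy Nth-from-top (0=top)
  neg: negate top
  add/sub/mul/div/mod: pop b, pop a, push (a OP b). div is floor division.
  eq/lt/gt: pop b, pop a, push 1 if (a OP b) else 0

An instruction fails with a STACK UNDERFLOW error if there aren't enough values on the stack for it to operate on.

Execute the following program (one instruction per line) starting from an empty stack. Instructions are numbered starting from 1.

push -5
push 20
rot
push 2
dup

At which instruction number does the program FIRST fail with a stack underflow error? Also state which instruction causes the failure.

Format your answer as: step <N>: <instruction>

Step 1 ('push -5'): stack = [-5], depth = 1
Step 2 ('push 20'): stack = [-5, 20], depth = 2
Step 3 ('rot'): needs 3 value(s) but depth is 2 — STACK UNDERFLOW

Answer: step 3: rot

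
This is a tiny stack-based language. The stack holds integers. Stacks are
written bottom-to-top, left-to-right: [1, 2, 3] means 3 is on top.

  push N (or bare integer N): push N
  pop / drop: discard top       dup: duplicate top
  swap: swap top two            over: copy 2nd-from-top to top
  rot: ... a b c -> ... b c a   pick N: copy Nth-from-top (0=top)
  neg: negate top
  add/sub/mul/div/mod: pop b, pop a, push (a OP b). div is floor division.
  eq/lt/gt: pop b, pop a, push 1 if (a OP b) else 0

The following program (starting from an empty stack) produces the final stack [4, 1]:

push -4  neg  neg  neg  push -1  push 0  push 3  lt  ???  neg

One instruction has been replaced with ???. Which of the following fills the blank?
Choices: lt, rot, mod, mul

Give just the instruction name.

Stack before ???: [4, -1, 1]
Stack after ???:  [4, -1]
Checking each choice:
  lt: produces [4, -1]
  rot: produces [-1, 1, -4]
  mod: produces [4, 0]
  mul: MATCH


Answer: mul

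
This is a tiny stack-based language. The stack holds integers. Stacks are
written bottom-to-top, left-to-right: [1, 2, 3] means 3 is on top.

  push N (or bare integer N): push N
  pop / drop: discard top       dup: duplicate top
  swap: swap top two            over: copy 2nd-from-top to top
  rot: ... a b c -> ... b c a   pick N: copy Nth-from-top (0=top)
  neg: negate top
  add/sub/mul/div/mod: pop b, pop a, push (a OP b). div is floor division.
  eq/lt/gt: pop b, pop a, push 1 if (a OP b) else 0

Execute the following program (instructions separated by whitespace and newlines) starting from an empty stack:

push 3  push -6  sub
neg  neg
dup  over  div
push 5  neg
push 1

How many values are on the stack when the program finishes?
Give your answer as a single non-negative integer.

After 'push 3': stack = [3] (depth 1)
After 'push -6': stack = [3, -6] (depth 2)
After 'sub': stack = [9] (depth 1)
After 'neg': stack = [-9] (depth 1)
After 'neg': stack = [9] (depth 1)
After 'dup': stack = [9, 9] (depth 2)
After 'over': stack = [9, 9, 9] (depth 3)
After 'div': stack = [9, 1] (depth 2)
After 'push 5': stack = [9, 1, 5] (depth 3)
After 'neg': stack = [9, 1, -5] (depth 3)
After 'push 1': stack = [9, 1, -5, 1] (depth 4)

Answer: 4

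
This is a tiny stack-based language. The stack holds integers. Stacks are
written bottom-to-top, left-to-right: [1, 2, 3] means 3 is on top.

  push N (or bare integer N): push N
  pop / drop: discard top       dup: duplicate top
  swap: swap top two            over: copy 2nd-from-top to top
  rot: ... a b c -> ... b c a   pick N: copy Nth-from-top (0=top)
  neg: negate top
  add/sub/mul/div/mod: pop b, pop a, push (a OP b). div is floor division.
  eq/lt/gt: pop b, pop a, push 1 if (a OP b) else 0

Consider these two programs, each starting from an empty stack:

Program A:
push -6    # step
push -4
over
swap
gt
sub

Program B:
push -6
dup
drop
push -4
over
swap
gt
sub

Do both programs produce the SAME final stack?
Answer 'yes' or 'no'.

Answer: yes

Derivation:
Program A trace:
  After 'push -6': [-6]
  After 'push -4': [-6, -4]
  After 'over': [-6, -4, -6]
  After 'swap': [-6, -6, -4]
  After 'gt': [-6, 0]
  After 'sub': [-6]
Program A final stack: [-6]

Program B trace:
  After 'push -6': [-6]
  After 'dup': [-6, -6]
  After 'drop': [-6]
  After 'push -4': [-6, -4]
  After 'over': [-6, -4, -6]
  After 'swap': [-6, -6, -4]
  After 'gt': [-6, 0]
  After 'sub': [-6]
Program B final stack: [-6]
Same: yes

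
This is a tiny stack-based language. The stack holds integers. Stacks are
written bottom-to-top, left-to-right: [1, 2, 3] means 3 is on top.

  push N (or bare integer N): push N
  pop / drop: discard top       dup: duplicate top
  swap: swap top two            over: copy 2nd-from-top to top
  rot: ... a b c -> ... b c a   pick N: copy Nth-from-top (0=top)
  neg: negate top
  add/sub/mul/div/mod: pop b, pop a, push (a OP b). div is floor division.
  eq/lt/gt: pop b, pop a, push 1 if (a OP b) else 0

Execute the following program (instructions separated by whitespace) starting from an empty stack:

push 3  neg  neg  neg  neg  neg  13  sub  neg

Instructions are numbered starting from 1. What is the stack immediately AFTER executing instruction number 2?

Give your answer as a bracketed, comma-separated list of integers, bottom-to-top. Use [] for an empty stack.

Step 1 ('push 3'): [3]
Step 2 ('neg'): [-3]

Answer: [-3]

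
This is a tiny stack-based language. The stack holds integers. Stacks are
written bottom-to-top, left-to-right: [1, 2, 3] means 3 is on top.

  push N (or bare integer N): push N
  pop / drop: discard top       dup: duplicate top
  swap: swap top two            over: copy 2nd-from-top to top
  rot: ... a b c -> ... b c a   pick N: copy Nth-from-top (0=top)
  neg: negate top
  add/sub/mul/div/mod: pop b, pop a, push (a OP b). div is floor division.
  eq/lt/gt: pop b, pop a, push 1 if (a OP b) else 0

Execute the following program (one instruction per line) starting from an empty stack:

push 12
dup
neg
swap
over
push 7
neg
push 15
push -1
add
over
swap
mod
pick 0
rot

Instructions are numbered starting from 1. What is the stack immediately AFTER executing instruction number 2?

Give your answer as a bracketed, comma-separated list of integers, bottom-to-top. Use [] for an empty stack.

Answer: [12, 12]

Derivation:
Step 1 ('push 12'): [12]
Step 2 ('dup'): [12, 12]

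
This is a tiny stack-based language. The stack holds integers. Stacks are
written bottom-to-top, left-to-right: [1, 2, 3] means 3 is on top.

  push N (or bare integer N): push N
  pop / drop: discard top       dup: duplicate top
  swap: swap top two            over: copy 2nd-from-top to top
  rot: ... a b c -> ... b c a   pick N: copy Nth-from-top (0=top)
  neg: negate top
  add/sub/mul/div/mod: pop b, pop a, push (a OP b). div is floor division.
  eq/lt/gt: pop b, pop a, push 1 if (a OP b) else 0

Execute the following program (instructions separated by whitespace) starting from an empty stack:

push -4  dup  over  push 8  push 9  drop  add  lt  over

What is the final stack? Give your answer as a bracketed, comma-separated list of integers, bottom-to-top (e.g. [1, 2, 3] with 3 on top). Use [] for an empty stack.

Answer: [-4, 1, -4]

Derivation:
After 'push -4': [-4]
After 'dup': [-4, -4]
After 'over': [-4, -4, -4]
After 'push 8': [-4, -4, -4, 8]
After 'push 9': [-4, -4, -4, 8, 9]
After 'drop': [-4, -4, -4, 8]
After 'add': [-4, -4, 4]
After 'lt': [-4, 1]
After 'over': [-4, 1, -4]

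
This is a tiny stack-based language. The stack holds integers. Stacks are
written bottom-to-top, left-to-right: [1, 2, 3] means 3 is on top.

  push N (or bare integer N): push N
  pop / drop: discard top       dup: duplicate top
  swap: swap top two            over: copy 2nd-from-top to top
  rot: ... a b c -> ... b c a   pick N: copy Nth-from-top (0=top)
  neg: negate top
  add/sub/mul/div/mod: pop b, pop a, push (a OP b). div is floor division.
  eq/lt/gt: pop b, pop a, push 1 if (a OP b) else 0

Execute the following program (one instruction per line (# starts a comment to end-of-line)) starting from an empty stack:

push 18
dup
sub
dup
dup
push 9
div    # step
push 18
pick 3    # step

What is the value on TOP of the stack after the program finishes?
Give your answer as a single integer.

After 'push 18': [18]
After 'dup': [18, 18]
After 'sub': [0]
After 'dup': [0, 0]
After 'dup': [0, 0, 0]
After 'push 9': [0, 0, 0, 9]
After 'div': [0, 0, 0]
After 'push 18': [0, 0, 0, 18]
After 'pick 3': [0, 0, 0, 18, 0]

Answer: 0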